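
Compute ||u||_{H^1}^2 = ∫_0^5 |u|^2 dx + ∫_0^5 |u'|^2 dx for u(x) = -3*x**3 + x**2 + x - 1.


||u||_{H^1}^2 = 891495/7

The H^1 norm (squared) on an interval (0, L) is
  ||u||_{H^1}^2 = ∫_0^L u(x)^2 dx + ∫_0^L u'(x)^2 dx.
Compute u'(x) = -9*x**2 + 2*x + 1.
Then u(x)^2 = 9*x**6 - 6*x**5 - 5*x**4 + 8*x**3 - x**2 - 2*x + 1 and u'(x)^2 = 81*x**4 - 36*x**3 - 14*x**2 + 4*x + 1.
Integrate each monomial from 0 to 5 using ∫_0^5 c·x^n dx = c·5^(n+1)/(n+1):
  ∫_0^5 u(x)^2 dx = ∫_0^5 (9*x^6 - 6*x^5 - 5*x^4 + 8*x^3 - x^2 - 2*x + 1) dx. Term by term:
    ∫_0^5 9*x^6 dx = 703125/7;  ∫_0^5 -6*x^5 dx = -15625;  ∫_0^5 -5*x^4 dx = -3125;
    ∫_0^5 8*x^3 dx = 1250;  ∫_0^5 -x^2 dx = -125/3;  ∫_0^5 -2*x dx = -25;
    ∫_0^5 1 dx = 5.
  Sum: 703125/7 − 15625 − 3125 + 1250 − 125/3 − 25 + 5 = 1740580/21.
  ∫_0^5 u'(x)^2 dx = ∫_0^5 (81*x^4 - 36*x^3 - 14*x^2 + 4*x + 1) dx. Term by term:
    ∫_0^5 81*x^4 dx = 50625;  ∫_0^5 -36*x^3 dx = -5625;  ∫_0^5 -14*x^2 dx = -1750/3;
    ∫_0^5 4*x dx = 50;  ∫_0^5 1 dx = 5.
  Sum: 50625 − 5625 − 1750/3 + 50 + 5 = 133415/3.
Adding: ||u||_{H^1}^2 = 1740580/21 + 133415/3 = 891495/7.


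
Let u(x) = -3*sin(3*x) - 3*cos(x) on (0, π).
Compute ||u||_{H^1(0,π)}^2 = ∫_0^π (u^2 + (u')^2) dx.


||u||_{H^1(0,π)}^2 = 54*π

u'(x) = 3*sin(x) - 9*cos(3*x).
Expand u² and (u')² and integrate term by term on (0, π), using: for integers n ≥ 1, ∫_0^π sin²(nx) dx = ∫_0^π cos²(nx) dx = π/2; for n ≠ n', ∫_0^π sin(nx)sin(n'x) dx = ∫_0^π cos(nx)cos(n'x) dx = 0; and by product-to-sum, ∫_0^π sin(nx)cos(n'x) dx = ½∫_0^π [sin((n+n')x) + sin((n−n')x)] dx, which is 0 when n+n' is even and 2n/(n²−n'²) when n+n' is odd (it need not vanish on (0, π)).
  u² squared terms: (-3)²·∫cos(x)² dx = 9·π/2 = 9*π/2;  (-3)²·∫sin(3x)² dx = 9·π/2 = 9*π/2.
  u² cross terms: 2·(-3)·(-3)·∫cos(x)·sin(3x) dx = 18·(0) = 0.
  So ∫_0^π u² dx = 9*π/2 + 9*π/2 + 0 = 9*π.
  (u')² squared terms: (-9)²·∫cos(3x)² dx = 81·π/2 = 81*π/2;  (3)²·∫sin(x)² dx = 9·π/2 = 9*π/2.
  (u')² cross terms: 2·(-9)·(3)·∫cos(3x)·sin(x) dx = -54·(0) = 0.
  So ∫_0^π (u')² dx = 81*π/2 + 9*π/2 + 0 = 45*π.
||u||_{H^1}^2 = (9*π) + (45*π) = 54*π.


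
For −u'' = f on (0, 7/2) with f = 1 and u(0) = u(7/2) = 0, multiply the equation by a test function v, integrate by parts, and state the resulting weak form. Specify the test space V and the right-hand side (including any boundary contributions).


V = H^1_0(0, 7/2) (so v(0) = v(7/2) = 0); weak form: ∫_0^7/2 u'v' dx = ∫_0^7/2 (1) v dx for all v ∈ V.

Multiply both sides by a test function v and integrate from 0 to 7/2:
  ∫_0^7/2 −u''(x) v(x) dx = ∫_0^7/2 f(x) v(x) dx.
Integrate the LHS by parts once:
  ∫_0^7/2 −u'' v dx = −[u'(x) v(x)]_0^7/2 + ∫_0^7/2 u'(x) v'(x) dx.
Thus ∫_0^7/2 u'(x) v'(x) dx = ∫_0^7/2 f(x) v(x) dx + [u'(x) v(x)]_0^7/2.
Choose V so that boundary terms are either known or forced to vanish.
u is Dirichlet: u(0) = u(7/2) = 0. Let V = H^1_0(0, 7/2); then v(0) = v(7/2) = 0, and [u' v]_0^7/2 = 0.
Weak formulation: find u (satisfying any essential BC) such that ∫_0^7/2 u'(x) v'(x) dx = ∫_0^7/2 f v dx for all v ∈ V.
Substituting f(x) = 1, the right-hand side is ∫_0^7/2 (1) v dx.


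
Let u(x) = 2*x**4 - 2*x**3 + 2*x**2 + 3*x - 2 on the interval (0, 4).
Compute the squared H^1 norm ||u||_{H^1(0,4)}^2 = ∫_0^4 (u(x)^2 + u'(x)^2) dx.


||u||_{H^1}^2 = 58047068/315

The H^1 norm (squared) on an interval (0, L) is
  ||u||_{H^1}^2 = ∫_0^L u(x)^2 dx + ∫_0^L u'(x)^2 dx.
Compute u'(x) = 8*x**3 - 6*x**2 + 4*x + 3.
Then u(x)^2 = 4*x**8 - 8*x**7 + 12*x**6 + 4*x**5 - 16*x**4 + 20*x**3 + x**2 - 12*x + 4 and u'(x)^2 = 64*x**6 - 96*x**5 + 100*x**4 - 20*x**2 + 24*x + 9.
Integrate each monomial from 0 to 4 using ∫_0^4 c·x^n dx = c·4^(n+1)/(n+1):
  ∫_0^4 u(x)^2 dx = ∫_0^4 (4*x^8 - 8*x^7 + 12*x^6 + 4*x^5 - 16*x^4 + 20*x^3 + x^2 - 12*x + 4) dx. Term by term:
    ∫_0^4 4*x^8 dx = 1048576/9;  ∫_0^4 -8*x^7 dx = -65536;  ∫_0^4 12*x^6 dx = 196608/7;
    ∫_0^4 4*x^5 dx = 8192/3;  ∫_0^4 -16*x^4 dx = -16384/5;  ∫_0^4 20*x^3 dx = 1280;
    ∫_0^4 x^2 dx = 64/3;  ∫_0^4 -12*x dx = -96;  ∫_0^4 4 dx = 16.
  Sum: 1048576/9 − 65536 + 196608/7 + 8192/3 − 16384/5 + 1280 + 64/3 − 96 + 16 = 25116368/315.
  ∫_0^4 u'(x)^2 dx = ∫_0^4 (64*x^6 - 96*x^5 + 100*x^4 - 20*x^2 + 24*x + 9) dx. Term by term:
    ∫_0^4 64*x^6 dx = 1048576/7;  ∫_0^4 -96*x^5 dx = -65536;  ∫_0^4 100*x^4 dx = 20480;
    ∫_0^4 -20*x^2 dx = -1280/3;  ∫_0^4 24*x dx = 192;  ∫_0^4 9 dx = 36.
  Sum: 1048576/7 − 65536 + 20480 − 1280/3 + 192 + 36 = 2195380/21.
Adding: ||u||_{H^1}^2 = 25116368/315 + 2195380/21 = 58047068/315.


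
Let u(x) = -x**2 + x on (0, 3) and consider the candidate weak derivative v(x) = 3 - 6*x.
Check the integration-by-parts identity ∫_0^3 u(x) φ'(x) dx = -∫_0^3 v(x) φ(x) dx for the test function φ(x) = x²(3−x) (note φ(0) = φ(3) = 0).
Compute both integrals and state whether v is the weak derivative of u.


LHS = 351/20, RHS = 1053/20. No, v is not the weak derivative of u.

u(x) = -x**2 + x, classical derivative u'(x) = 1 - 2*x.
φ(x) = x²(3−x), so φ'(x) = 3*x*(2 - x).
Note φ(0) = φ(3) = 0, so the boundary term u·φ vanishes.
LHS = ∫_0^3 u(x) φ'(x) dx = ∫_0^3 (3*x^4 - 9*x^3 + 6*x^2) dx. Term by term:
  ∫_0^3 3*x^4 dx = 729/5;  ∫_0^3 -9*x^3 dx = -729/4;  ∫_0^3 6*x^2 dx = 54.
Sum: 729/5 − 729/4 + 54 = 351/20.
So LHS = 351/20.
∫_0^3 v(x) φ(x) dx = ∫_0^3 (6*x^4 - 21*x^3 + 9*x^2) dx. Term by term:
  ∫_0^3 6*x^4 dx = 1458/5;  ∫_0^3 -21*x^3 dx = -1701/4;  ∫_0^3 9*x^2 dx = 81.
Sum: 1458/5 − 1701/4 + 81 = -1053/20.
So RHS = -∫_0^3 v(x) φ(x) dx = 1053/20.
LHS − RHS = -351/10 ≠ 0, so the identity fails.
(For a valid weak derivative the identity must hold for EVERY test function, in particular this one. The failure shows v is NOT the weak derivative of u.)
Correct weak derivative would be u'(x) = 1 - 2*x.


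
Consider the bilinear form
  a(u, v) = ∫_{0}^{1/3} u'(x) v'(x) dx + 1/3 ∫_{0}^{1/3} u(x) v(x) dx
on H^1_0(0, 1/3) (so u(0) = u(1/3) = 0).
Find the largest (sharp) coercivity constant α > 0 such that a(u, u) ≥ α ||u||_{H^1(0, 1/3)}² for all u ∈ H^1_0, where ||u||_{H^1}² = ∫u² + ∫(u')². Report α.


α = (1 + 27*π^2)/(3*(1 + 9*π^2))

Coercivity of a(·,·) on H^1_0(0, 1/3) means a(u, u) ≥ α ||u||_{H^1}² for every u ∈ H^1_0.
The interval has length L = 1/3, and Poincaré/coercivity depend only on L. Here a(u, u) = ∫(u')² + (1/3)·∫u².
Here 0 < c = 1/3 < 1. The condition a(u,u) ≥ α||u||_{H^1}² reads (1−α)∫(u')² ≥ (α−c)∫u². Any admissible α is ≤ 1 (rapidly oscillating u have ∫u²/∫(u')² → 0), and α = 1 would force 0 ≥ (1−c)∫u², impossible since c < 1; so 1−α > 0. By the sharp Poincaré inequality on H^1_0 of an interval of length L, ∫(u')² ≥ (π/L)²∫u² with equality for the first sine mode sin(π(x−x₀)/L) (x₀ the left endpoint), so the inequality holds for all u iff (1−α)(π/L)² ≥ α − c, i.e. α ≤ ((π/L)² + c)/((π/L)² + 1) = (1 + c(L/π)²)/(1 + (L/π)²). With (π/L)² = 9*π^2 and c = 1/3, the largest admissible constant is α = ((π/L)² + c)/((π/L)² + 1).
Simplifying, α = (1 + 27*π^2)/(3*(1 + 9*π^2)).


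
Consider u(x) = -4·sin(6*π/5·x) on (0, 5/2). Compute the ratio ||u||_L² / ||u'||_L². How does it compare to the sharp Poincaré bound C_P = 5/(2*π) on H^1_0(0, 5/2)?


||u||_L² / ||u'||_L² = 5/(6*π) < C_P = 5/(2*π).

u(x) = -4·sin(6*π/5·x), so u'(x) = -24*π*cos(6*π*x/5)/5.
Writing u(x) = A·sin(kπx/L) with A = -4 and k = 3, use ∫_0^L sin²(kπx/L) dx = L/2 and ∫_0^L cos²(kπx/L) dx = L/2.
u² = 16·sin²(6*π/5·x) and (u')² = 576*π^2/25·cos²(6*π/5·x), and each of sin², cos² integrates to L/2 = 5/4 over (0, 5/2).
∫_0^5/2 u² dx = 20, so ||u||_L² = 2*sqrt(5).
∫_0^5/2 (u')² dx = 144*π^2/5, so ||u'||_L² = 12*sqrt(5)*π/5.
Ratio ||u||_L² / ||u'||_L² = 5/(6*π).
Sharp Poincaré constant on H^1_0(0, 5/2) is C_P = L/π = 5/(2*π), achieved by sin(2*π/5·x).
This is the k = 3 harmonic; the ratio L/(kπ) is strictly less than C_P = L/π, consistent with the sharp inequality ||u||_L² ≤ C_P ||u'||_L².


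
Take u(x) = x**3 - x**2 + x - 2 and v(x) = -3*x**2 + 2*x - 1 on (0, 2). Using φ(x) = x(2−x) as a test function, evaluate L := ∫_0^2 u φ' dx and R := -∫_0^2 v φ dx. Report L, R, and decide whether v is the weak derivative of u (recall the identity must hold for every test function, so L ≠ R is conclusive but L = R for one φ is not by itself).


LHS = -52/15, RHS = 52/15. No, v is not the weak derivative of u.

u(x) = x**3 - x**2 + x - 2, classical derivative u'(x) = 3*x**2 - 2*x + 1.
φ(x) = x(2−x), so φ'(x) = 2 - 2*x.
Note φ(0) = φ(2) = 0, so the boundary term u·φ vanishes.
LHS = ∫_0^2 u(x) φ'(x) dx = ∫_0^2 (-2*x^4 + 4*x^3 - 4*x^2 + 6*x - 4) dx. Term by term:
  ∫_0^2 -2*x^4 dx = -64/5;  ∫_0^2 4*x^3 dx = 16;  ∫_0^2 -4*x^2 dx = -32/3;
  ∫_0^2 6*x dx = 12;  ∫_0^2 -4 dx = -8.
Sum: -64/5 + 16 − 32/3 + 12 − 8 = -52/15.
So LHS = -52/15.
∫_0^2 v(x) φ(x) dx = ∫_0^2 (3*x^4 - 8*x^3 + 5*x^2 - 2*x) dx. Term by term:
  ∫_0^2 3*x^4 dx = 96/5;  ∫_0^2 -8*x^3 dx = -32;  ∫_0^2 5*x^2 dx = 40/3;
  ∫_0^2 -2*x dx = -4.
Sum: 96/5 − 32 + 40/3 − 4 = -52/15.
So RHS = -∫_0^2 v(x) φ(x) dx = 52/15.
LHS − RHS = -104/15 ≠ 0, so the identity fails.
(For a valid weak derivative the identity must hold for EVERY test function, in particular this one. The failure shows v is NOT the weak derivative of u.)
Correct weak derivative would be u'(x) = 3*x**2 - 2*x + 1.


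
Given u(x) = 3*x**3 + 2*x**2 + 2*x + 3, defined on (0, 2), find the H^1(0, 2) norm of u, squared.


||u||_{H^1}^2 = 164714/105

The H^1 norm (squared) on an interval (0, L) is
  ||u||_{H^1}^2 = ∫_0^L u(x)^2 dx + ∫_0^L u'(x)^2 dx.
Compute u'(x) = 9*x**2 + 4*x + 2.
Then u(x)^2 = 9*x**6 + 12*x**5 + 16*x**4 + 26*x**3 + 16*x**2 + 12*x + 9 and u'(x)^2 = 81*x**4 + 72*x**3 + 52*x**2 + 16*x + 4.
Integrate each monomial from 0 to 2 using ∫_0^2 c·x^n dx = c·2^(n+1)/(n+1):
  ∫_0^2 u(x)^2 dx = ∫_0^2 (9*x^6 + 12*x^5 + 16*x^4 + 26*x^3 + 16*x^2 + 12*x + 9) dx. Term by term:
    ∫_0^2 9*x^6 dx = 1152/7;  ∫_0^2 12*x^5 dx = 128;  ∫_0^2 16*x^4 dx = 512/5;
    ∫_0^2 26*x^3 dx = 104;  ∫_0^2 16*x^2 dx = 128/3;  ∫_0^2 12*x dx = 24;
    ∫_0^2 9 dx = 18.
  Sum: 1152/7 + 128 + 512/5 + 104 + 128/3 + 24 + 18 = 61282/105.
  ∫_0^2 u'(x)^2 dx = ∫_0^2 (81*x^4 + 72*x^3 + 52*x^2 + 16*x + 4) dx. Term by term:
    ∫_0^2 81*x^4 dx = 2592/5;  ∫_0^2 72*x^3 dx = 288;  ∫_0^2 52*x^2 dx = 416/3;
    ∫_0^2 16*x dx = 32;  ∫_0^2 4 dx = 8.
  Sum: 2592/5 + 288 + 416/3 + 32 + 8 = 14776/15.
Adding: ||u||_{H^1}^2 = 61282/105 + 14776/15 = 164714/105.


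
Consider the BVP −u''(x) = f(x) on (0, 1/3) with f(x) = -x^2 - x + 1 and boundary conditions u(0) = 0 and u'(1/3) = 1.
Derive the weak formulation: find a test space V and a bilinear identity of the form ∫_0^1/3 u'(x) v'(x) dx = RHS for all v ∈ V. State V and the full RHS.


V = {v ∈ H^1(0, 1/3) : v(0) = 0} (test functions vanish at x = 0 where u is specified); weak form: ∫_0^1/3 u'v' dx = ∫_0^1/3 (-x^2 - x + 1) v dx + v(1/3) for all v ∈ V.

Multiply both sides by a test function v and integrate from 0 to 1/3:
  ∫_0^1/3 −u''(x) v(x) dx = ∫_0^1/3 f(x) v(x) dx.
Integrate the LHS by parts once:
  ∫_0^1/3 −u'' v dx = −[u'(x) v(x)]_0^1/3 + ∫_0^1/3 u'(x) v'(x) dx.
Thus ∫_0^1/3 u'(x) v'(x) dx = ∫_0^1/3 f(x) v(x) dx + [u'(x) v(x)]_0^1/3.
Choose V so that boundary terms are either known or forced to vanish.
Mixed BC: u(0) = 0 (Dirichlet) and u'(1/3) = 1 (Neumann). Define V = {v ∈ H^1(0, 1/3) : v(0) = 0}. Then [u' v]_0^1/3 = u'(1/3)·v(1/3) − u'(0)·0 = v(1/3).
Weak formulation: find u (satisfying any essential BC) such that ∫_0^1/3 u'(x) v'(x) dx = ∫_0^1/3 f v dx + v(1/3) for all v ∈ V (Dirichlet at 0 absorbed into V; Neumann datum at x = 1/3 contributes the boundary term).
Substituting f(x) = -x^2 - x + 1, the right-hand side is ∫_0^1/3 (-x^2 - x + 1) v dx + v(1/3).


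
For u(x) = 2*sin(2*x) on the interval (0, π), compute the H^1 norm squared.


||u||_{H^1(0,π)}^2 = 10*π

u'(x) = 4*cos(2*x).
Expand u² and (u')² and integrate term by term on (0, π), using: for integers n ≥ 1, ∫_0^π sin²(nx) dx = ∫_0^π cos²(nx) dx = π/2; for n ≠ n', ∫_0^π sin(nx)sin(n'x) dx = ∫_0^π cos(nx)cos(n'x) dx = 0; and by product-to-sum, ∫_0^π sin(nx)cos(n'x) dx = ½∫_0^π [sin((n+n')x) + sin((n−n')x)] dx, which is 0 when n+n' is even and 2n/(n²−n'²) when n+n' is odd (it need not vanish on (0, π)).
  u² squared terms: (2)²·∫sin(2x)² dx = 4·π/2 = 2*π.
  So ∫_0^π u² dx = 2*π.
  (u')² squared terms: (4)²·∫cos(2x)² dx = 16·π/2 = 8*π.
  So ∫_0^π (u')² dx = 8*π.
||u||_{H^1}^2 = (2*π) + (8*π) = 10*π.


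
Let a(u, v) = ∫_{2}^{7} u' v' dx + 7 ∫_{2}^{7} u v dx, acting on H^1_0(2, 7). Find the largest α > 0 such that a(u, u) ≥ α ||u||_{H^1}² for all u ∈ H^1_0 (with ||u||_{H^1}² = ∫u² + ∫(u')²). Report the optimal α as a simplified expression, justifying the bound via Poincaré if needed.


α = 1

Coercivity of a(·,·) on H^1_0(2, 7) means a(u, u) ≥ α ||u||_{H^1}² for every u ∈ H^1_0.
The interval has length L = 5, and Poincaré/coercivity depend only on L. Here a(u, u) = ∫(u')² + (7)·∫u².
Here c = 7 ≥ 1, so a(u,u) = ∫(u')² + c∫u² ≥ ∫(u')² + ∫u² = ||u||_{H^1}², i.e. α = 1 works. No larger α is possible: a(u,u) ≥ α||u||_{H^1}² means (1−α)∫(u')² ≥ (α−c)∫u², and for the modes u_n = sin(nπ(x−x₀)/L) (x₀ the left endpoint) one has ∫u_n²/∫(u_n')² = (L/(nπ))² → 0, so a(u_n,u_n)/||u_n||_{H^1}² → 1. Hence the optimal constant is α = 1.
Therefore α = 1.


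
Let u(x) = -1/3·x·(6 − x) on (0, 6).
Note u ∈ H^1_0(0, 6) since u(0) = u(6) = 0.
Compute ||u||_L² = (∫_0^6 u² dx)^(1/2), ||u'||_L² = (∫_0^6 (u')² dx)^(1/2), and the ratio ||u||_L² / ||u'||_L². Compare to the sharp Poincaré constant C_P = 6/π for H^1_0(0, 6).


||u||_L² / ||u'||_L² = 3*sqrt(10)/5 < C_P = 6/π.

u(x) = -1/3·x·(6 − x), so u'(x) = 2*x/3 - 2.
u(x) = -1/3·x·(6 − x) vanishes at x = 0 and x = 6, so u ∈ H^1_0(0, 6). Differentiate via the product rule and integrate the resulting polynomials term by term.
  ∫_0^6 u² dx = ∫_0^6 (x^4/9 - 4*x^3/3 + 4*x^2) dx. Term by term:
    ∫_0^6 x^4/9 dx = 864/5;  ∫_0^6 -4*x^3/3 dx = -432;  ∫_0^6 4*x^2 dx = 288.
  Sum: 864/5 − 432 + 288 = 144/5.
  ∫_0^6 (u')² dx = ∫_0^6 (4*x^2/9 - 8*x/3 + 4) dx. Term by term:
    ∫_0^6 4*x^2/9 dx = 32;  ∫_0^6 -8*x/3 dx = -48;  ∫_0^6 4 dx = 24.
  Sum: 32 − 48 + 24 = 8.
∫_0^6 u² dx = 144/5, so ||u||_L² = 12*sqrt(5)/5.
∫_0^6 (u')² dx = 8, so ||u'||_L² = 2*sqrt(2).
Ratio ||u||_L² / ||u'||_L² = 3*sqrt(10)/5.
Sharp Poincaré constant on H^1_0(0, 6) is C_P = L/π = 6/π, achieved by sin(π/6·x).
A polynomial bump cannot attain the sharp Poincaré constant (only the first sine eigenfunction does), so the ratio is strictly less than C_P, consistent with ||u||_L² ≤ C_P ||u'||_L².


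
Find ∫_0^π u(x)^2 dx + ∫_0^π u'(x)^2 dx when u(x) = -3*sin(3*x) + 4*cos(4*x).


||u||_{H^1(0,π)}^2 = 2448/7 + 181*π

u'(x) = -16*sin(4*x) - 9*cos(3*x).
Expand u² and (u')² and integrate term by term on (0, π), using: for integers n ≥ 1, ∫_0^π sin²(nx) dx = ∫_0^π cos²(nx) dx = π/2; for n ≠ n', ∫_0^π sin(nx)sin(n'x) dx = ∫_0^π cos(nx)cos(n'x) dx = 0; and by product-to-sum, ∫_0^π sin(nx)cos(n'x) dx = ½∫_0^π [sin((n+n')x) + sin((n−n')x)] dx, which is 0 when n+n' is even and 2n/(n²−n'²) when n+n' is odd (it need not vanish on (0, π)).
  u² squared terms: (-3)²·∫sin(3x)² dx = 9·π/2 = 9*π/2;  (4)²·∫cos(4x)² dx = 16·π/2 = 8*π.
  u² cross terms: 2·(-3)·(4)·∫sin(3x)·cos(4x) dx = -24·(-6/7) = 144/7.
  So ∫_0^π u² dx = 9*π/2 + 8*π + 144/7 = 144/7 + 25*π/2.
  (u')² squared terms: (-16)²·∫sin(4x)² dx = 256·π/2 = 128*π;  (-9)²·∫cos(3x)² dx = 81·π/2 = 81*π/2.
  (u')² cross terms: 2·(-16)·(-9)·∫sin(4x)·cos(3x) dx = 288·(8/7) = 2304/7.
  So ∫_0^π (u')² dx = 128*π + 81*π/2 + 2304/7 = 2304/7 + 337*π/2.
||u||_{H^1}^2 = (144/7 + 25*π/2) + (2304/7 + 337*π/2) = 2448/7 + 181*π.


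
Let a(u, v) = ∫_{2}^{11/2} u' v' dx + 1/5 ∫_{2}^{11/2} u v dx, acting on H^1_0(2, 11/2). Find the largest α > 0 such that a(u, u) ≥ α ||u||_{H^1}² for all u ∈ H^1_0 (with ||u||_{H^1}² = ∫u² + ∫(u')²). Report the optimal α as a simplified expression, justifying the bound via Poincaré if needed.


α = (49 + 20*π^2)/(5*(4*π^2 + 49))

Coercivity of a(·,·) on H^1_0(2, 11/2) means a(u, u) ≥ α ||u||_{H^1}² for every u ∈ H^1_0.
The interval has length L = 7/2, and Poincaré/coercivity depend only on L. Here a(u, u) = ∫(u')² + (1/5)·∫u².
Here 0 < c = 1/5 < 1. The condition a(u,u) ≥ α||u||_{H^1}² reads (1−α)∫(u')² ≥ (α−c)∫u². Any admissible α is ≤ 1 (rapidly oscillating u have ∫u²/∫(u')² → 0), and α = 1 would force 0 ≥ (1−c)∫u², impossible since c < 1; so 1−α > 0. By the sharp Poincaré inequality on H^1_0 of an interval of length L, ∫(u')² ≥ (π/L)²∫u² with equality for the first sine mode sin(π(x−x₀)/L) (x₀ the left endpoint), so the inequality holds for all u iff (1−α)(π/L)² ≥ α − c, i.e. α ≤ ((π/L)² + c)/((π/L)² + 1) = (1 + c(L/π)²)/(1 + (L/π)²). With (π/L)² = 4*π^2/49 and c = 1/5, the largest admissible constant is α = ((π/L)² + c)/((π/L)² + 1).
Simplifying, α = (49 + 20*π^2)/(5*(4*π^2 + 49)).


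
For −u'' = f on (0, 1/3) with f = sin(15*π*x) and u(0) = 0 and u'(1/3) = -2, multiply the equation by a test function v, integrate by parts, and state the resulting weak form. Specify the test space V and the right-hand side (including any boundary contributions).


V = {v ∈ H^1(0, 1/3) : v(0) = 0} (test functions vanish at x = 0 where u is specified); weak form: ∫_0^1/3 u'v' dx = ∫_0^1/3 (sin(15*π*x)) v dx − 2·v(1/3) for all v ∈ V.

Multiply both sides by a test function v and integrate from 0 to 1/3:
  ∫_0^1/3 −u''(x) v(x) dx = ∫_0^1/3 f(x) v(x) dx.
Integrate the LHS by parts once:
  ∫_0^1/3 −u'' v dx = −[u'(x) v(x)]_0^1/3 + ∫_0^1/3 u'(x) v'(x) dx.
Thus ∫_0^1/3 u'(x) v'(x) dx = ∫_0^1/3 f(x) v(x) dx + [u'(x) v(x)]_0^1/3.
Choose V so that boundary terms are either known or forced to vanish.
Mixed BC: u(0) = 0 (Dirichlet) and u'(1/3) = -2 (Neumann). Define V = {v ∈ H^1(0, 1/3) : v(0) = 0}. Then [u' v]_0^1/3 = u'(1/3)·v(1/3) − u'(0)·0 = − 2·v(1/3).
Weak formulation: find u (satisfying any essential BC) such that ∫_0^1/3 u'(x) v'(x) dx = ∫_0^1/3 f v dx − 2·v(1/3) for all v ∈ V (Dirichlet at 0 absorbed into V; Neumann datum at x = 1/3 contributes the boundary term).
Substituting f(x) = sin(15*π*x), the right-hand side is ∫_0^1/3 (sin(15*π*x)) v dx − 2·v(1/3).


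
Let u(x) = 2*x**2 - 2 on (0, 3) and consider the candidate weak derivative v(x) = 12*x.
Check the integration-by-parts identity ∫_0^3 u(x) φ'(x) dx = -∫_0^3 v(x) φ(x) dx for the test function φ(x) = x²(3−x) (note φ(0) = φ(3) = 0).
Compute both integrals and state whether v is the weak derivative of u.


LHS = -243/5, RHS = -729/5. No, v is not the weak derivative of u.

u(x) = 2*x**2 - 2, classical derivative u'(x) = 4*x.
φ(x) = x²(3−x), so φ'(x) = 3*x*(2 - x).
Note φ(0) = φ(3) = 0, so the boundary term u·φ vanishes.
LHS = ∫_0^3 u(x) φ'(x) dx = ∫_0^3 (-6*x^4 + 12*x^3 + 6*x^2 - 12*x) dx. Term by term:
  ∫_0^3 -6*x^4 dx = -1458/5;  ∫_0^3 12*x^3 dx = 243;  ∫_0^3 6*x^2 dx = 54;
  ∫_0^3 -12*x dx = -54.
Sum: -1458/5 + 243 + 54 − 54 = -243/5.
So LHS = -243/5.
∫_0^3 v(x) φ(x) dx = ∫_0^3 (-12*x^4 + 36*x^3) dx. Term by term:
  ∫_0^3 -12*x^4 dx = -2916/5;  ∫_0^3 36*x^3 dx = 729.
Sum: -2916/5 + 729 = 729/5.
So RHS = -∫_0^3 v(x) φ(x) dx = -729/5.
LHS − RHS = 486/5 ≠ 0, so the identity fails.
(For a valid weak derivative the identity must hold for EVERY test function, in particular this one. The failure shows v is NOT the weak derivative of u.)
Correct weak derivative would be u'(x) = 4*x.


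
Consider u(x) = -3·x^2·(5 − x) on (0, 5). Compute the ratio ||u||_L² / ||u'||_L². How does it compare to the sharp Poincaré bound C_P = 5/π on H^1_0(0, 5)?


||u||_L² / ||u'||_L² = 5*sqrt(14)/14 < C_P = 5/π.

u(x) = -3·x^2·(5 − x), so u'(x) = 3*x*(3*x - 10).
u(x) = -3·x^2·(5 − x) vanishes at x = 0 and x = 5, so u ∈ H^1_0(0, 5). Differentiate via the product rule and integrate the resulting polynomials term by term.
  ∫_0^5 u² dx = ∫_0^5 (9*x^6 - 90*x^5 + 225*x^4) dx. Term by term:
    ∫_0^5 9*x^6 dx = 703125/7;  ∫_0^5 -90*x^5 dx = -234375;  ∫_0^5 225*x^4 dx = 140625.
  Sum: 703125/7 − 234375 + 140625 = 46875/7.
  ∫_0^5 (u')² dx = ∫_0^5 (81*x^4 - 540*x^3 + 900*x^2) dx. Term by term:
    ∫_0^5 81*x^4 dx = 50625;  ∫_0^5 -540*x^3 dx = -84375;  ∫_0^5 900*x^2 dx = 37500.
  Sum: 50625 − 84375 + 37500 = 3750.
∫_0^5 u² dx = 46875/7, so ||u||_L² = 125*sqrt(21)/7.
∫_0^5 (u')² dx = 3750, so ||u'||_L² = 25*sqrt(6).
Ratio ||u||_L² / ||u'||_L² = 5*sqrt(14)/14.
Sharp Poincaré constant on H^1_0(0, 5) is C_P = L/π = 5/π, achieved by sin(π/5·x).
A polynomial bump cannot attain the sharp Poincaré constant (only the first sine eigenfunction does), so the ratio is strictly less than C_P, consistent with ||u||_L² ≤ C_P ||u'||_L².


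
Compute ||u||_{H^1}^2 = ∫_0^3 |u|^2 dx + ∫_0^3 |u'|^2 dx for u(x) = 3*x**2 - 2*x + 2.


||u||_{H^1}^2 = 2712/5

The H^1 norm (squared) on an interval (0, L) is
  ||u||_{H^1}^2 = ∫_0^L u(x)^2 dx + ∫_0^L u'(x)^2 dx.
Compute u'(x) = 6*x - 2.
Then u(x)^2 = 9*x**4 - 12*x**3 + 16*x**2 - 8*x + 4 and u'(x)^2 = 36*x**2 - 24*x + 4.
Integrate each monomial from 0 to 3 using ∫_0^3 c·x^n dx = c·3^(n+1)/(n+1):
  ∫_0^3 u(x)^2 dx = ∫_0^3 (9*x^4 - 12*x^3 + 16*x^2 - 8*x + 4) dx. Term by term:
    ∫_0^3 9*x^4 dx = 2187/5;  ∫_0^3 -12*x^3 dx = -243;  ∫_0^3 16*x^2 dx = 144;
    ∫_0^3 -8*x dx = -36;  ∫_0^3 4 dx = 12.
  Sum: 2187/5 − 243 + 144 − 36 + 12 = 1572/5.
  ∫_0^3 u'(x)^2 dx = ∫_0^3 (36*x^2 - 24*x + 4) dx. Term by term:
    ∫_0^3 36*x^2 dx = 324;  ∫_0^3 -24*x dx = -108;  ∫_0^3 4 dx = 12.
  Sum: 324 − 108 + 12 = 228.
Adding: ||u||_{H^1}^2 = 1572/5 + 228 = 2712/5.


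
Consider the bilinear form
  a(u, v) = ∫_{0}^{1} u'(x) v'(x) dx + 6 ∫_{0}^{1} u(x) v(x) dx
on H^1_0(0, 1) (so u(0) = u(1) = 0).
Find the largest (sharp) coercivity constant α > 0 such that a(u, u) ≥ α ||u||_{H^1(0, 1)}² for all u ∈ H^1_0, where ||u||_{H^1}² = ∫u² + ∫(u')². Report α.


α = 1

Coercivity of a(·,·) on H^1_0(0, 1) means a(u, u) ≥ α ||u||_{H^1}² for every u ∈ H^1_0.
The interval has length L = 1, and Poincaré/coercivity depend only on L. Here a(u, u) = ∫(u')² + (6)·∫u².
Here c = 6 ≥ 1, so a(u,u) = ∫(u')² + c∫u² ≥ ∫(u')² + ∫u² = ||u||_{H^1}², i.e. α = 1 works. No larger α is possible: a(u,u) ≥ α||u||_{H^1}² means (1−α)∫(u')² ≥ (α−c)∫u², and for the modes u_n = sin(nπ(x−x₀)/L) (x₀ the left endpoint) one has ∫u_n²/∫(u_n')² = (L/(nπ))² → 0, so a(u_n,u_n)/||u_n||_{H^1}² → 1. Hence the optimal constant is α = 1.
Therefore α = 1.


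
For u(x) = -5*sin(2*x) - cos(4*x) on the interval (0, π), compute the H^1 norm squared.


||u||_{H^1(0,π)}^2 = 71*π

u'(x) = 4*sin(4*x) - 10*cos(2*x).
Expand u² and (u')² and integrate term by term on (0, π), using: for integers n ≥ 1, ∫_0^π sin²(nx) dx = ∫_0^π cos²(nx) dx = π/2; for n ≠ n', ∫_0^π sin(nx)sin(n'x) dx = ∫_0^π cos(nx)cos(n'x) dx = 0; and by product-to-sum, ∫_0^π sin(nx)cos(n'x) dx = ½∫_0^π [sin((n+n')x) + sin((n−n')x)] dx, which is 0 when n+n' is even and 2n/(n²−n'²) when n+n' is odd (it need not vanish on (0, π)).
  u² squared terms: (-1)²·∫cos(4x)² dx = 1·π/2 = π/2;  (-5)²·∫sin(2x)² dx = 25·π/2 = 25*π/2.
  u² cross terms: 2·(-1)·(-5)·∫cos(4x)·sin(2x) dx = 10·(0) = 0.
  So ∫_0^π u² dx = π/2 + 25*π/2 + 0 = 13*π.
  (u')² squared terms: (-10)²·∫cos(2x)² dx = 100·π/2 = 50*π;  (4)²·∫sin(4x)² dx = 16·π/2 = 8*π.
  (u')² cross terms: 2·(-10)·(4)·∫cos(2x)·sin(4x) dx = -80·(0) = 0.
  So ∫_0^π (u')² dx = 50*π + 8*π + 0 = 58*π.
||u||_{H^1}^2 = (13*π) + (58*π) = 71*π.


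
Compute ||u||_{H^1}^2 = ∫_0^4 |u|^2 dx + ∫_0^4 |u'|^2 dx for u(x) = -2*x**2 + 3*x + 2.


||u||_{H^1}^2 = 5548/15

The H^1 norm (squared) on an interval (0, L) is
  ||u||_{H^1}^2 = ∫_0^L u(x)^2 dx + ∫_0^L u'(x)^2 dx.
Compute u'(x) = 3 - 4*x.
Then u(x)^2 = 4*x**4 - 12*x**3 + x**2 + 12*x + 4 and u'(x)^2 = 16*x**2 - 24*x + 9.
Integrate each monomial from 0 to 4 using ∫_0^4 c·x^n dx = c·4^(n+1)/(n+1):
  ∫_0^4 u(x)^2 dx = ∫_0^4 (4*x^4 - 12*x^3 + x^2 + 12*x + 4) dx. Term by term:
    ∫_0^4 4*x^4 dx = 4096/5;  ∫_0^4 -12*x^3 dx = -768;  ∫_0^4 x^2 dx = 64/3;
    ∫_0^4 12*x dx = 96;  ∫_0^4 4 dx = 16.
  Sum: 4096/5 − 768 + 64/3 + 96 + 16 = 2768/15.
  ∫_0^4 u'(x)^2 dx = ∫_0^4 (16*x^2 - 24*x + 9) dx. Term by term:
    ∫_0^4 16*x^2 dx = 1024/3;  ∫_0^4 -24*x dx = -192;  ∫_0^4 9 dx = 36.
  Sum: 1024/3 − 192 + 36 = 556/3.
Adding: ||u||_{H^1}^2 = 2768/15 + 556/3 = 5548/15.


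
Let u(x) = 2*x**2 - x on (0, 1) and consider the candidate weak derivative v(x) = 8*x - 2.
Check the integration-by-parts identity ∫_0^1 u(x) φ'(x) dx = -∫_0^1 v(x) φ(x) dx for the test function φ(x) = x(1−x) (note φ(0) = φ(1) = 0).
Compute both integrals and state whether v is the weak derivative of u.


LHS = -1/6, RHS = -1/3. No, v is not the weak derivative of u.

u(x) = 2*x**2 - x, classical derivative u'(x) = 4*x - 1.
φ(x) = x(1−x), so φ'(x) = 1 - 2*x.
Note φ(0) = φ(1) = 0, so the boundary term u·φ vanishes.
LHS = ∫_0^1 u(x) φ'(x) dx = ∫_0^1 (-4*x^3 + 4*x^2 - x) dx. Term by term:
  ∫_0^1 -4*x^3 dx = -1;  ∫_0^1 4*x^2 dx = 4/3;  ∫_0^1 -x dx = -1/2.
Sum: -1 + 4/3 − 1/2 = -1/6.
So LHS = -1/6.
∫_0^1 v(x) φ(x) dx = ∫_0^1 (-8*x^3 + 10*x^2 - 2*x) dx. Term by term:
  ∫_0^1 -8*x^3 dx = -2;  ∫_0^1 10*x^2 dx = 10/3;  ∫_0^1 -2*x dx = -1.
Sum: -2 + 10/3 − 1 = 1/3.
So RHS = -∫_0^1 v(x) φ(x) dx = -1/3.
LHS − RHS = 1/6 ≠ 0, so the identity fails.
(For a valid weak derivative the identity must hold for EVERY test function, in particular this one. The failure shows v is NOT the weak derivative of u.)
Correct weak derivative would be u'(x) = 4*x - 1.


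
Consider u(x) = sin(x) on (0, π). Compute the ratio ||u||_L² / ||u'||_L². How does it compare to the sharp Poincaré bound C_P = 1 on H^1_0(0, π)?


||u||_L² / ||u'||_L² = 1 = C_P.

u(x) = sin(x), so u'(x) = cos(x).
Writing u(x) = A·sin(kπx/L) with A = 1 and k = 1, use ∫_0^L sin²(kπx/L) dx = L/2 and ∫_0^L cos²(kπx/L) dx = L/2.
u² = 1·sin²(x) and (u')² = 1·cos²(x), and each of sin², cos² integrates to L/2 = π/2 over (0, π).
∫_0^π u² dx = π/2, so ||u||_L² = sqrt(2)*sqrt(π)/2.
∫_0^π (u')² dx = π/2, so ||u'||_L² = sqrt(2)*sqrt(π)/2.
Ratio ||u||_L² / ||u'||_L² = 1.
Sharp Poincaré constant on H^1_0(0, π) is C_P = L/π = 1, achieved by sin(x).
This is the k = 1 eigenfunction (up to amplitude), so the ratio equals the sharp Poincaré constant exactly.


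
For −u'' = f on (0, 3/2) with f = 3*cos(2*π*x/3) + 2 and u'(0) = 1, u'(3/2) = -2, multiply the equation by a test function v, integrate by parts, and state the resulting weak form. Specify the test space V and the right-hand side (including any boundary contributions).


V = H^1(0, 3/2) (v unrestricted at boundary; u is determined up to an additive constant); weak form: ∫_0^3/2 u'v' dx = ∫_0^3/2 (3*cos(2*π*x/3) + 2) v dx − 2·v(3/2) − v(0) for all v ∈ V.

Multiply both sides by a test function v and integrate from 0 to 3/2:
  ∫_0^3/2 −u''(x) v(x) dx = ∫_0^3/2 f(x) v(x) dx.
Integrate the LHS by parts once:
  ∫_0^3/2 −u'' v dx = −[u'(x) v(x)]_0^3/2 + ∫_0^3/2 u'(x) v'(x) dx.
Thus ∫_0^3/2 u'(x) v'(x) dx = ∫_0^3/2 f(x) v(x) dx + [u'(x) v(x)]_0^3/2.
Choose V so that boundary terms are either known or forced to vanish.
u has inhomogeneous Neumann u'(0) = 1, u'(3/2) = -2. [u' v]_0^3/2 = (-2)·v(3/2) − (1)·v(0) = − 2·v(3/2) − v(0). Take V = H^1(0, 3/2); boundary term becomes part of RHS.
Weak formulation: find u (satisfying any essential BC) such that ∫_0^3/2 u'(x) v'(x) dx = ∫_0^3/2 f v dx − 2·v(3/2) − v(0) for all v ∈ V (Neumann data are natural BCs: they enter the RHS as boundary terms).
Substituting f(x) = 3*cos(2*π*x/3) + 2, the right-hand side is ∫_0^3/2 (3*cos(2*π*x/3) + 2) v dx − 2·v(3/2) − v(0).
Compatibility check (pure Neumann): taking v ≡ 1 ∈ V gives 0 = ∫_0^3/2 f dx + (-2) − (1), i.e. ∫_0^3/2 f dx must equal u'(0) − u'(3/2) = 3. Indeed ∫_0^3/2 (3*cos(2*π*x/3) + 2) dx = 3, so the data are compatible. The solution is then unique only up to an additive constant (fix it e.g. by requiring ∫_0^3/2 u dx = 0).


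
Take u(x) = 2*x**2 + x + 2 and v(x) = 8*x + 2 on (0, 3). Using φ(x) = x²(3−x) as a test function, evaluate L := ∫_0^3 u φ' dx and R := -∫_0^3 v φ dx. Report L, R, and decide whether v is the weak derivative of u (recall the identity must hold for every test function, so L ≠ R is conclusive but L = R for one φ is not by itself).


LHS = -1107/20, RHS = -1107/10. No, v is not the weak derivative of u.

u(x) = 2*x**2 + x + 2, classical derivative u'(x) = 4*x + 1.
φ(x) = x²(3−x), so φ'(x) = 3*x*(2 - x).
Note φ(0) = φ(3) = 0, so the boundary term u·φ vanishes.
LHS = ∫_0^3 u(x) φ'(x) dx = ∫_0^3 (-6*x^4 + 9*x^3 + 12*x) dx. Term by term:
  ∫_0^3 -6*x^4 dx = -1458/5;  ∫_0^3 9*x^3 dx = 729/4;  ∫_0^3 12*x dx = 54.
Sum: -1458/5 + 729/4 + 54 = -1107/20.
So LHS = -1107/20.
∫_0^3 v(x) φ(x) dx = ∫_0^3 (-8*x^4 + 22*x^3 + 6*x^2) dx. Term by term:
  ∫_0^3 -8*x^4 dx = -1944/5;  ∫_0^3 22*x^3 dx = 891/2;  ∫_0^3 6*x^2 dx = 54.
Sum: -1944/5 + 891/2 + 54 = 1107/10.
So RHS = -∫_0^3 v(x) φ(x) dx = -1107/10.
LHS − RHS = 1107/20 ≠ 0, so the identity fails.
(For a valid weak derivative the identity must hold for EVERY test function, in particular this one. The failure shows v is NOT the weak derivative of u.)
Correct weak derivative would be u'(x) = 4*x + 1.


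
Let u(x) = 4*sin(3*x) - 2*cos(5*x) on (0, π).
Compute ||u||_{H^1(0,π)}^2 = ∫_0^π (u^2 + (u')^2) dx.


||u||_{H^1(0,π)}^2 = 132*π

u'(x) = 10*sin(5*x) + 12*cos(3*x).
Expand u² and (u')² and integrate term by term on (0, π), using: for integers n ≥ 1, ∫_0^π sin²(nx) dx = ∫_0^π cos²(nx) dx = π/2; for n ≠ n', ∫_0^π sin(nx)sin(n'x) dx = ∫_0^π cos(nx)cos(n'x) dx = 0; and by product-to-sum, ∫_0^π sin(nx)cos(n'x) dx = ½∫_0^π [sin((n+n')x) + sin((n−n')x)] dx, which is 0 when n+n' is even and 2n/(n²−n'²) when n+n' is odd (it need not vanish on (0, π)).
  u² squared terms: (-2)²·∫cos(5x)² dx = 4·π/2 = 2*π;  (4)²·∫sin(3x)² dx = 16·π/2 = 8*π.
  u² cross terms: 2·(-2)·(4)·∫cos(5x)·sin(3x) dx = -16·(0) = 0.
  So ∫_0^π u² dx = 2*π + 8*π + 0 = 10*π.
  (u')² squared terms: (10)²·∫sin(5x)² dx = 100·π/2 = 50*π;  (12)²·∫cos(3x)² dx = 144·π/2 = 72*π.
  (u')² cross terms: 2·(10)·(12)·∫sin(5x)·cos(3x) dx = 240·(0) = 0.
  So ∫_0^π (u')² dx = 50*π + 72*π + 0 = 122*π.
||u||_{H^1}^2 = (10*π) + (122*π) = 132*π.


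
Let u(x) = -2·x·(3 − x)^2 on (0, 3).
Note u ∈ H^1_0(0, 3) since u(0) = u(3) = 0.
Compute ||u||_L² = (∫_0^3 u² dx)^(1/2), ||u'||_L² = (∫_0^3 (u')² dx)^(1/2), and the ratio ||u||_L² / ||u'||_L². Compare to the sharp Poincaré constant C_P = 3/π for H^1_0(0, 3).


||u||_L² / ||u'||_L² = 3*sqrt(14)/14 < C_P = 3/π.

u(x) = -2·x·(3 − x)^2, so u'(x) = 6*(1 - x)*(x - 3).
u(x) = -2·x·(3 − x)^2 vanishes at x = 0 and x = 3, so u ∈ H^1_0(0, 3). Differentiate via the product rule and integrate the resulting polynomials term by term.
  ∫_0^3 u² dx = ∫_0^3 (4*x^6 - 48*x^5 + 216*x^4 - 432*x^3 + 324*x^2) dx. Term by term:
    ∫_0^3 4*x^6 dx = 8748/7;  ∫_0^3 -48*x^5 dx = -5832;  ∫_0^3 216*x^4 dx = 52488/5;
    ∫_0^3 -432*x^3 dx = -8748;  ∫_0^3 324*x^2 dx = 2916.
  Sum: 8748/7 − 5832 + 52488/5 − 8748 + 2916 = 2916/35.
  ∫_0^3 (u')² dx = ∫_0^3 (36*x^4 - 288*x^3 + 792*x^2 - 864*x + 324) dx. Term by term:
    ∫_0^3 36*x^4 dx = 8748/5;  ∫_0^3 -288*x^3 dx = -5832;  ∫_0^3 792*x^2 dx = 7128;
    ∫_0^3 -864*x dx = -3888;  ∫_0^3 324 dx = 972.
  Sum: 8748/5 − 5832 + 7128 − 3888 + 972 = 648/5.
∫_0^3 u² dx = 2916/35, so ||u||_L² = 54*sqrt(35)/35.
∫_0^3 (u')² dx = 648/5, so ||u'||_L² = 18*sqrt(10)/5.
Ratio ||u||_L² / ||u'||_L² = 3*sqrt(14)/14.
Sharp Poincaré constant on H^1_0(0, 3) is C_P = L/π = 3/π, achieved by sin(π/3·x).
A polynomial bump cannot attain the sharp Poincaré constant (only the first sine eigenfunction does), so the ratio is strictly less than C_P, consistent with ||u||_L² ≤ C_P ||u'||_L².


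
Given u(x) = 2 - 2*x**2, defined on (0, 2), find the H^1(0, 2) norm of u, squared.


||u||_{H^1}^2 = 824/15

The H^1 norm (squared) on an interval (0, L) is
  ||u||_{H^1}^2 = ∫_0^L u(x)^2 dx + ∫_0^L u'(x)^2 dx.
Compute u'(x) = -4*x.
Then u(x)^2 = 4*x**4 - 8*x**2 + 4 and u'(x)^2 = 16*x**2.
Integrate each monomial from 0 to 2 using ∫_0^2 c·x^n dx = c·2^(n+1)/(n+1):
  ∫_0^2 u(x)^2 dx = ∫_0^2 (4*x^4 - 8*x^2 + 4) dx. Term by term:
    ∫_0^2 4*x^4 dx = 128/5;  ∫_0^2 -8*x^2 dx = -64/3;  ∫_0^2 4 dx = 8.
  Sum: 128/5 − 64/3 + 8 = 184/15.
  ∫_0^2 u'(x)^2 dx = ∫_0^2 (16*x^2) dx. Term by term:
    ∫_0^2 16*x^2 dx = 128/3.
Adding: ||u||_{H^1}^2 = 184/15 + 128/3 = 824/15.


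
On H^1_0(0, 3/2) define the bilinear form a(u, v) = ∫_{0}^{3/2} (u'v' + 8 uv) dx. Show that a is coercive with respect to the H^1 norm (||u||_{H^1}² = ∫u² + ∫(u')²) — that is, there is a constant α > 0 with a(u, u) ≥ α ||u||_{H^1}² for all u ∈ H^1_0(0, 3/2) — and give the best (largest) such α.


α = 1

Coercivity of a(·,·) on H^1_0(0, 3/2) means a(u, u) ≥ α ||u||_{H^1}² for every u ∈ H^1_0.
The interval has length L = 3/2, and Poincaré/coercivity depend only on L. Here a(u, u) = ∫(u')² + (8)·∫u².
Here c = 8 ≥ 1, so a(u,u) = ∫(u')² + c∫u² ≥ ∫(u')² + ∫u² = ||u||_{H^1}², i.e. α = 1 works. No larger α is possible: a(u,u) ≥ α||u||_{H^1}² means (1−α)∫(u')² ≥ (α−c)∫u², and for the modes u_n = sin(nπ(x−x₀)/L) (x₀ the left endpoint) one has ∫u_n²/∫(u_n')² = (L/(nπ))² → 0, so a(u_n,u_n)/||u_n||_{H^1}² → 1. Hence the optimal constant is α = 1.
Therefore α = 1.


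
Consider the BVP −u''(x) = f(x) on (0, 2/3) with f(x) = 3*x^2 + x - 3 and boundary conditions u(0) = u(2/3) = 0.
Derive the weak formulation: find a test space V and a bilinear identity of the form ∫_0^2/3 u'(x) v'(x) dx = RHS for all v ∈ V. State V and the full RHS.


V = H^1_0(0, 2/3) (so v(0) = v(2/3) = 0); weak form: ∫_0^2/3 u'v' dx = ∫_0^2/3 (3*x^2 + x - 3) v dx for all v ∈ V.

Multiply both sides by a test function v and integrate from 0 to 2/3:
  ∫_0^2/3 −u''(x) v(x) dx = ∫_0^2/3 f(x) v(x) dx.
Integrate the LHS by parts once:
  ∫_0^2/3 −u'' v dx = −[u'(x) v(x)]_0^2/3 + ∫_0^2/3 u'(x) v'(x) dx.
Thus ∫_0^2/3 u'(x) v'(x) dx = ∫_0^2/3 f(x) v(x) dx + [u'(x) v(x)]_0^2/3.
Choose V so that boundary terms are either known or forced to vanish.
u is Dirichlet: u(0) = u(2/3) = 0. Let V = H^1_0(0, 2/3); then v(0) = v(2/3) = 0, and [u' v]_0^2/3 = 0.
Weak formulation: find u (satisfying any essential BC) such that ∫_0^2/3 u'(x) v'(x) dx = ∫_0^2/3 f v dx for all v ∈ V.
Substituting f(x) = 3*x^2 + x - 3, the right-hand side is ∫_0^2/3 (3*x^2 + x - 3) v dx.


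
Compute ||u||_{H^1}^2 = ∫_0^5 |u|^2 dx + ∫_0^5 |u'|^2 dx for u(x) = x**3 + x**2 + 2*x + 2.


||u||_{H^1}^2 = 619165/21

The H^1 norm (squared) on an interval (0, L) is
  ||u||_{H^1}^2 = ∫_0^L u(x)^2 dx + ∫_0^L u'(x)^2 dx.
Compute u'(x) = 3*x**2 + 2*x + 2.
Then u(x)^2 = x**6 + 2*x**5 + 5*x**4 + 8*x**3 + 8*x**2 + 8*x + 4 and u'(x)^2 = 9*x**4 + 12*x**3 + 16*x**2 + 8*x + 4.
Integrate each monomial from 0 to 5 using ∫_0^5 c·x^n dx = c·5^(n+1)/(n+1):
  ∫_0^5 u(x)^2 dx = ∫_0^5 (x^6 + 2*x^5 + 5*x^4 + 8*x^3 + 8*x^2 + 8*x + 4) dx. Term by term:
    ∫_0^5 x^6 dx = 78125/7;  ∫_0^5 2*x^5 dx = 15625/3;  ∫_0^5 5*x^4 dx = 3125;
    ∫_0^5 8*x^3 dx = 1250;  ∫_0^5 8*x^2 dx = 1000/3;  ∫_0^5 8*x dx = 100;
    ∫_0^5 4 dx = 20.
  Sum: 78125/7 + 15625/3 + 3125 + 1250 + 1000/3 + 100 + 20 = 445145/21.
  ∫_0^5 u'(x)^2 dx = ∫_0^5 (9*x^4 + 12*x^3 + 16*x^2 + 8*x + 4) dx. Term by term:
    ∫_0^5 9*x^4 dx = 5625;  ∫_0^5 12*x^3 dx = 1875;  ∫_0^5 16*x^2 dx = 2000/3;
    ∫_0^5 8*x dx = 100;  ∫_0^5 4 dx = 20.
  Sum: 5625 + 1875 + 2000/3 + 100 + 20 = 24860/3.
Adding: ||u||_{H^1}^2 = 445145/21 + 24860/3 = 619165/21.


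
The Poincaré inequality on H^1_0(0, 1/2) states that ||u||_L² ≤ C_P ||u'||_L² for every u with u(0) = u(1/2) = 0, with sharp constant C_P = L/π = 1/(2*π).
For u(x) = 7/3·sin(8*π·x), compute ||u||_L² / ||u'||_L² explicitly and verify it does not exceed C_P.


||u||_L² / ||u'||_L² = 1/(8*π) < C_P = 1/(2*π).

u(x) = 7/3·sin(8*π·x), so u'(x) = 56*π*cos(8*π*x)/3.
Writing u(x) = A·sin(kπx/L) with A = 7/3 and k = 4, use ∫_0^L sin²(kπx/L) dx = L/2 and ∫_0^L cos²(kπx/L) dx = L/2.
u² = 49/9·sin²(8*π·x) and (u')² = 3136*π^2/9·cos²(8*π·x), and each of sin², cos² integrates to L/2 = 1/4 over (0, 1/2).
∫_0^1/2 u² dx = 49/36, so ||u||_L² = 7/6.
∫_0^1/2 (u')² dx = 784*π^2/9, so ||u'||_L² = 28*π/3.
Ratio ||u||_L² / ||u'||_L² = 1/(8*π).
Sharp Poincaré constant on H^1_0(0, 1/2) is C_P = L/π = 1/(2*π), achieved by sin(2*π·x).
This is the k = 4 harmonic; the ratio L/(kπ) is strictly less than C_P = L/π, consistent with the sharp inequality ||u||_L² ≤ C_P ||u'||_L².


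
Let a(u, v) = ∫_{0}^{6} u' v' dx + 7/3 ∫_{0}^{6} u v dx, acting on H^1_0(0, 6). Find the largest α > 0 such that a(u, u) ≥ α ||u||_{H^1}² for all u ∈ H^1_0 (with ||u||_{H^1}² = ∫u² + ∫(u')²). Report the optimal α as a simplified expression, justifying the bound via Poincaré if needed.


α = 1

Coercivity of a(·,·) on H^1_0(0, 6) means a(u, u) ≥ α ||u||_{H^1}² for every u ∈ H^1_0.
The interval has length L = 6, and Poincaré/coercivity depend only on L. Here a(u, u) = ∫(u')² + (7/3)·∫u².
Here c = 7/3 ≥ 1, so a(u,u) = ∫(u')² + c∫u² ≥ ∫(u')² + ∫u² = ||u||_{H^1}², i.e. α = 1 works. No larger α is possible: a(u,u) ≥ α||u||_{H^1}² means (1−α)∫(u')² ≥ (α−c)∫u², and for the modes u_n = sin(nπ(x−x₀)/L) (x₀ the left endpoint) one has ∫u_n²/∫(u_n')² = (L/(nπ))² → 0, so a(u_n,u_n)/||u_n||_{H^1}² → 1. Hence the optimal constant is α = 1.
Therefore α = 1.


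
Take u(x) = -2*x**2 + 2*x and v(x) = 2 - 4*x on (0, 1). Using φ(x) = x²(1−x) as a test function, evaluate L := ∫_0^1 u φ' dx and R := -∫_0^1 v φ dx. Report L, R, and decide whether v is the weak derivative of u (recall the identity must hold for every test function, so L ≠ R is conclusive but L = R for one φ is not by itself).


LHS = 1/30, RHS = 1/30. Yes, v = u' weakly.

u(x) = -2*x**2 + 2*x, classical derivative u'(x) = 2 - 4*x.
φ(x) = x²(1−x), so φ'(x) = x*(2 - 3*x).
Note φ(0) = φ(1) = 0, so the boundary term u·φ vanishes.
LHS = ∫_0^1 u(x) φ'(x) dx = ∫_0^1 (6*x^4 - 10*x^3 + 4*x^2) dx. Term by term:
  ∫_0^1 6*x^4 dx = 6/5;  ∫_0^1 -10*x^3 dx = -5/2;  ∫_0^1 4*x^2 dx = 4/3.
Sum: 6/5 − 5/2 + 4/3 = 1/30.
So LHS = 1/30.
∫_0^1 v(x) φ(x) dx = ∫_0^1 (4*x^4 - 6*x^3 + 2*x^2) dx. Term by term:
  ∫_0^1 4*x^4 dx = 4/5;  ∫_0^1 -6*x^3 dx = -3/2;  ∫_0^1 2*x^2 dx = 2/3.
Sum: 4/5 − 3/2 + 2/3 = -1/30.
So RHS = -∫_0^1 v(x) φ(x) dx = 1/30.
LHS = RHS, so the identity holds for this test φ.
Moreover u is smooth here and v(x) = u'(x) = 2 - 4*x pointwise, so the identity holds for every test function. Hence v is the weak derivative of u.


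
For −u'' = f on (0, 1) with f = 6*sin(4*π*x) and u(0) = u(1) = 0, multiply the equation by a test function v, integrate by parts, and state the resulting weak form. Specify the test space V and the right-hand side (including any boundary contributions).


V = H^1_0(0, 1) (so v(0) = v(1) = 0); weak form: ∫_0^1 u'v' dx = ∫_0^1 (6*sin(4*π*x)) v dx for all v ∈ V.

Multiply both sides by a test function v and integrate from 0 to 1:
  ∫_0^1 −u''(x) v(x) dx = ∫_0^1 f(x) v(x) dx.
Integrate the LHS by parts once:
  ∫_0^1 −u'' v dx = −[u'(x) v(x)]_0^1 + ∫_0^1 u'(x) v'(x) dx.
Thus ∫_0^1 u'(x) v'(x) dx = ∫_0^1 f(x) v(x) dx + [u'(x) v(x)]_0^1.
Choose V so that boundary terms are either known or forced to vanish.
u is Dirichlet: u(0) = u(1) = 0. Let V = H^1_0(0, 1); then v(0) = v(1) = 0, and [u' v]_0^1 = 0.
Weak formulation: find u (satisfying any essential BC) such that ∫_0^1 u'(x) v'(x) dx = ∫_0^1 f v dx for all v ∈ V.
Substituting f(x) = 6*sin(4*π*x), the right-hand side is ∫_0^1 (6*sin(4*π*x)) v dx.
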